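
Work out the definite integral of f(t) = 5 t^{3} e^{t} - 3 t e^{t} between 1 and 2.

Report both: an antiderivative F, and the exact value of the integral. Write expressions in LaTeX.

Antiderivative: F(t) = \left(5 t^{3} - 15 t^{2} + 27 t - 27\right) e^{t}; value = 10 e + 7 e^{2}

Recognize the product-rule pattern: f = u'v + uv' with u = 5 t^{3} - 15 t^{2} + 27 t - 27, v = e^{t}, so integration by parts undoes it.
F(t) = \left(5 t^{3} - 15 t^{2} + 27 t - 27\right) e^{t} is an antiderivative of f.
Check: d/dt[\left(5 t^{3} - 15 t^{2} + 27 t - 27\right) e^{t}] = 5 t^{3} e^{t} - 3 t e^{t} = f(t).
F(2) = 7 e^{2}; F(1) = - 10 e.
Integral = F(2) - F(1) = 10 e + 7 e^{2}.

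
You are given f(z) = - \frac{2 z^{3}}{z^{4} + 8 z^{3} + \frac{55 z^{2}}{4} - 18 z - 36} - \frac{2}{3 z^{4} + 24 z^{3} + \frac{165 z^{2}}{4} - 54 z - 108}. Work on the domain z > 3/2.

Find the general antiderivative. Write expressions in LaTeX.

Factor the denominator (3 \left(z + 4\right)^{2} \left(2 z - 3\right) \left(2 z + 3\right)) and decompose: f = - \frac{146}{225 \left(2 z + 3\right)} - \frac{178}{1089 \left(2 z - 3\right)} - \frac{14464}{9075 \left(z + 4\right)} + \frac{1528}{165 \left(z + 4\right)^{2}}; each piece integrates to a log, atan, or power term.
Check: d/dz[- \frac{89 \log{\left(z - \frac{3}{2} \right)}}{1089} - \frac{73 \log{\left(z + \frac{3}{2} \right)}}{225} - \frac{14464 \log{\left(z + 4 \right)}}{9075} - \frac{1528}{165 z + 660}] = \frac{- 24 z^{3} - 8}{12 z^{4} + 96 z^{3} + 165 z^{2} - 216 z - 432}, which equals f(z).

F(z) = - \frac{89 \log{\left(z - \frac{3}{2} \right)}}{1089} - \frac{73 \log{\left(z + \frac{3}{2} \right)}}{225} - \frac{14464 \log{\left(z + 4 \right)}}{9075} - \frac{1528}{165 z + 660} + C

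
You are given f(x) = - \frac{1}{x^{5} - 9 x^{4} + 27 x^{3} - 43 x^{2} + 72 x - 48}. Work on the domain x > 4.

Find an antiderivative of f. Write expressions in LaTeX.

An antiderivative is F(x) = - \frac{- 344 x \log{\left(x - 4 \right)} + 722 x \log{\left(x - 1 \right)} - 189 x \log{\left(x^{2} + 3 \right)} + 66 \sqrt{3} x \operatorname{atan}{\left(\frac{\sqrt{3} x}{3} \right)} + 1376 \log{\left(x - 4 \right)} - 2888 \log{\left(x - 1 \right)} + 756 \log{\left(x^{2} + 3 \right)} - 264 \sqrt{3} \operatorname{atan}{\left(\frac{\sqrt{3} x}{3} \right)} - 456}{25992 \left(x - 4\right)}.

The denominator factors as \left(x - 4\right)^{2} \left(x - 1\right) \left(x^{2} + 3\right); partial fractions split f into directly integrable pieces: \frac{21 x - 11}{1444 \left(x^{2} + 3\right)} - \frac{1}{36 \left(x - 1\right)} + \frac{43}{3249 \left(x - 4\right)} - \frac{1}{57 \left(x - 4\right)^{2}}.
Check: d/dx[- \frac{- 344 x \log{\left(x - 4 \right)} + 722 x \log{\left(x - 1 \right)} - 189 x \log{\left(x^{2} + 3 \right)} + 66 \sqrt{3} x \operatorname{atan}{\left(\frac{\sqrt{3} x}{3} \right)} + 1376 \log{\left(x - 4 \right)} - 2888 \log{\left(x - 1 \right)} + 756 \log{\left(x^{2} + 3 \right)} - 264 \sqrt{3} \operatorname{atan}{\left(\frac{\sqrt{3} x}{3} \right)} - 456}{25992 \left(x - 4\right)}] = - \frac{1}{x^{5} - 9 x^{4} + 27 x^{3} - 43 x^{2} + 72 x - 48} = f(x).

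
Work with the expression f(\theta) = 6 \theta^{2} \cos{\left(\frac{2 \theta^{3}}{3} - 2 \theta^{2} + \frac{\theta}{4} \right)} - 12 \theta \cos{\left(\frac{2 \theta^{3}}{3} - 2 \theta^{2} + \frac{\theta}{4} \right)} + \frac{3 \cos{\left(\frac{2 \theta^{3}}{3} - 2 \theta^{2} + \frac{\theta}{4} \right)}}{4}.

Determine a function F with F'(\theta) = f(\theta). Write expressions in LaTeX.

f matches the chain-rule pattern g'(h)*h' with inner function h(\theta) = \frac{2 \theta^{3}}{3} - 2 \theta^{2} + \frac{\theta}{4}; substituting u = h(\theta) collapses the integral.
Check: d/d\theta[3 \sin{\left(\frac{2 \theta^{3}}{3} - 2 \theta^{2} + \frac{\theta}{4} \right)}] = 6 \theta^{2} \cos{\left(\frac{2 \theta^{3}}{3} - 2 \theta^{2} + \frac{\theta}{4} \right)} - 12 \theta \cos{\left(\frac{2 \theta^{3}}{3} - 2 \theta^{2} + \frac{\theta}{4} \right)} + \frac{3 \cos{\left(\frac{2 \theta^{3}}{3} - 2 \theta^{2} + \frac{\theta}{4} \right)}}{4} = f(\theta).

An antiderivative is F(\theta) = 3 \sin{\left(\frac{2 \theta^{3}}{3} - 2 \theta^{2} + \frac{\theta}{4} \right)}.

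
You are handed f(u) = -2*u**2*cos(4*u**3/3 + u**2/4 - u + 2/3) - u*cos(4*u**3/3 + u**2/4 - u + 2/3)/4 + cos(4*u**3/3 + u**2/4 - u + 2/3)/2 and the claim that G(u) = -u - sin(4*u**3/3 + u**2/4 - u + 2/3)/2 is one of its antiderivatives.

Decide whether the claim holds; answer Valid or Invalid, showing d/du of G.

Invalid: d/du[G] - f = -1, which is not 0.

d/du[G] = -2*u**2*cos(4*u**3/3 + u**2/4 - u + 2/3) - u*cos(4*u**3/3 + u**2/4 - u + 2/3)/4 + cos(4*u**3/3 + u**2/4 - u + 2/3)/2 - 1
d/du[G] - f(u) = -1 != 0.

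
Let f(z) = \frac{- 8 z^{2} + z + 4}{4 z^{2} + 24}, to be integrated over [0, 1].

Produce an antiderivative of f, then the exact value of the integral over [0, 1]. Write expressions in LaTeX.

Antiderivative: F(z) = - 2 z + \frac{\log{\left(z^{2} + 6 \right)}}{8} + \frac{13 \sqrt{6} \operatorname{atan}{\left(\frac{\sqrt{6} z}{6} \right)}}{6}; value = -2 - \frac{\log{\left(6 \right)}}{8} + \frac{\log{\left(7 \right)}}{8} + \frac{13 \sqrt{6} \operatorname{atan}{\left(\frac{\sqrt{6}}{6} \right)}}{6}

A candidate is checked by its d/dz: the result must match f(z).
F(z) = - 2 z + \frac{\log{\left(z^{2} + 6 \right)}}{8} + \frac{13 \sqrt{6} \operatorname{atan}{\left(\frac{\sqrt{6} z}{6} \right)}}{6} is an antiderivative of f.
Check: d/dz[- 2 z + \frac{\log{\left(z^{2} + 6 \right)}}{8} + \frac{13 \sqrt{6} \operatorname{atan}{\left(\frac{\sqrt{6} z}{6} \right)}}{6}] = \frac{- 8 z^{2} + z + 4}{4 z^{2} + 24} = f(z).
F(1) = -2 + \frac{\log{\left(7 \right)}}{8} + \frac{13 \sqrt{6} \operatorname{atan}{\left(\frac{\sqrt{6}}{6} \right)}}{6}; F(0) = \frac{\log{\left(6 \right)}}{8}.
Integral = F(1) - F(0) = -2 - \frac{\log{\left(6 \right)}}{8} + \frac{\log{\left(7 \right)}}{8} + \frac{13 \sqrt{6} \operatorname{atan}{\left(\frac{\sqrt{6}}{6} \right)}}{6}.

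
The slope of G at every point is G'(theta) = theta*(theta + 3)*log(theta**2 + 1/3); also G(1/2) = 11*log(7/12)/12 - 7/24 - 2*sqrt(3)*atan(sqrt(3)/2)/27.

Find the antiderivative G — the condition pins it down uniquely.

Whatever form G(theta) takes, its d/dtheta must return the stated G'(theta).
A general antiderivative is -2*theta**3/9 - 3*theta**2/2 + 2*theta/9 + (theta**3/3 + 3*theta**2/2)*log(theta**2 + 1/3) + log(theta**2 + 1/3)/2 - 2*sqrt(3)*atan(sqrt(3)*theta)/27 + C.
The condition gives C = 11*log(7/12)/12 - 7/24 - 2*sqrt(3)*atan(sqrt(3)/2)/27 - (11*log(7/12)/12 - 7/24 - 2*sqrt(3)*atan(sqrt(3)/2)/27) = 0.
So G(theta) = theta**3*log(theta**2 + 1/3)/3 - 2*theta**3/9 + 3*theta**2*log(theta**2 + 1/3)/2 - 3*theta**2/2 + 2*theta/9 + log(theta**2 + 1/3)/2 - 2*sqrt(3)*atan(sqrt(3)*theta)/27.
Check: d/dtheta[theta**3*log(theta**2 + 1/3)/3 - 2*theta**3/9 + 3*theta**2*log(theta**2 + 1/3)/2 - 3*theta**2/2 + 2*theta/9 + log(theta**2 + 1/3)/2 - 2*sqrt(3)*atan(sqrt(3)*theta)/27] = theta**2*log(theta**2 + 1/3) + 3*theta*log(theta**2 + 1/3), which equals G'(theta).

G(theta) = theta**3*log(theta**2 + 1/3)/3 - 2*theta**3/9 + 3*theta**2*log(theta**2 + 1/3)/2 - 3*theta**2/2 + 2*theta/9 + log(theta**2 + 1/3)/2 - 2*sqrt(3)*atan(sqrt(3)*theta)/27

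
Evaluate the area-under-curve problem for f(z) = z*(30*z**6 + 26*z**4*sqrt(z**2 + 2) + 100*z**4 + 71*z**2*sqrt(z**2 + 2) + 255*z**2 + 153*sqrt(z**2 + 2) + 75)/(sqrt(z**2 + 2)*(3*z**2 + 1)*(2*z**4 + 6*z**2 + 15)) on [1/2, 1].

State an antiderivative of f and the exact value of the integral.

For F(z) to be correct the identity F'(z) - f(z) = 0 must hold.
F(z) = (60*sqrt(z**2 + 2) + 20*log(2*z**2 + 2/3) + 3*log(2*z**4/3 + 2*z**2 + 5))/12 is an antiderivative of f.
Check: d/dz[(60*sqrt(z**2 + 2) + 20*log(2*z**2 + 2/3) + 3*log(2*z**4/3 + 2*z**2 + 5))/12] = (30*z**7 + 26*z**5*sqrt(z**2 + 2) + 100*z**5 + 71*z**3*sqrt(z**2 + 2) + 255*z**3 + 153*z*sqrt(z**2 + 2) + 75*z)/(6*z**6*sqrt(z**2 + 2) + 20*z**4*sqrt(z**2 + 2) + 51*z**2*sqrt(z**2 + 2) + 15*sqrt(z**2 + 2)), which equals f(z).
F(1) = log(23/3)/4 + 5*log(8/3)/3 + 5*sqrt(3); F(1/2) = 5*log(7/6)/3 + log(133/24)/4 + 15/2.
Integral = F(1) - F(1/2) = -15/2 - log(133/24)/4 - 5*log(7/6)/3 + log(23/3)/4 + 5*log(8/3)/3 + 5*sqrt(3).

Antiderivative: F(z) = (60*sqrt(z**2 + 2) + 20*log(2*z**2 + 2/3) + 3*log(2*z**4/3 + 2*z**2 + 5))/12; value = -15/2 - log(133/24)/4 - 5*log(7/6)/3 + log(23/3)/4 + 5*log(8/3)/3 + 5*sqrt(3)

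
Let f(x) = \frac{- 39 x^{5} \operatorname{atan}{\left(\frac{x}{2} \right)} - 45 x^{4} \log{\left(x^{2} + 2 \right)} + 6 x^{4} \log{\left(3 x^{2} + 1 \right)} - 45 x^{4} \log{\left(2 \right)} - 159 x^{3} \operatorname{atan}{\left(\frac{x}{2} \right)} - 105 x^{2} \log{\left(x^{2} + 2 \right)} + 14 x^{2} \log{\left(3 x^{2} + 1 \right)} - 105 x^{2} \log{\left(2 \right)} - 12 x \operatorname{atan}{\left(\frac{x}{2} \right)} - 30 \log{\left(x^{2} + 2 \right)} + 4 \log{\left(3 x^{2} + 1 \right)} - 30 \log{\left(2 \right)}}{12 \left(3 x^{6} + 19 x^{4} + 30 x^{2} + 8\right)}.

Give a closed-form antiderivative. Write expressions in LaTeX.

f has the shape u'v + uv' for u = - \frac{5 \log{\left(2 x^{2} + 4 \right)}}{8} + \frac{\log{\left(3 x^{2} + 1 \right)}}{12} and v = \operatorname{atan}{\left(\frac{x}{2} \right)} — it is the derivative of the product u*v.
Check: d/dx[- \frac{5 \log{\left(x^{2} + 2 \right)} \operatorname{atan}{\left(\frac{x}{2} \right)}}{8} + \frac{\log{\left(3 x^{2} + 1 \right)} \operatorname{atan}{\left(\frac{x}{2} \right)}}{12} - \frac{5 \log{\left(2 \right)} \operatorname{atan}{\left(\frac{x}{2} \right)}}{8}] = \frac{- 39 x^{5} \operatorname{atan}{\left(\frac{x}{2} \right)} - 45 x^{4} \log{\left(x^{2} + 2 \right)} + 6 x^{4} \log{\left(3 x^{2} + 1 \right)} - 45 x^{4} \log{\left(2 \right)} - 159 x^{3} \operatorname{atan}{\left(\frac{x}{2} \right)} - 105 x^{2} \log{\left(x^{2} + 2 \right)} + 14 x^{2} \log{\left(3 x^{2} + 1 \right)} - 105 x^{2} \log{\left(2 \right)} - 12 x \operatorname{atan}{\left(\frac{x}{2} \right)} - 30 \log{\left(x^{2} + 2 \right)} + 4 \log{\left(3 x^{2} + 1 \right)} - 30 \log{\left(2 \right)}}{36 x^{6} + 228 x^{4} + 360 x^{2} + 96}, which equals f(x).

An antiderivative is F(x) = - \frac{5 \log{\left(x^{2} + 2 \right)} \operatorname{atan}{\left(\frac{x}{2} \right)}}{8} + \frac{\log{\left(3 x^{2} + 1 \right)} \operatorname{atan}{\left(\frac{x}{2} \right)}}{12} - \frac{5 \log{\left(2 \right)} \operatorname{atan}{\left(\frac{x}{2} \right)}}{8}.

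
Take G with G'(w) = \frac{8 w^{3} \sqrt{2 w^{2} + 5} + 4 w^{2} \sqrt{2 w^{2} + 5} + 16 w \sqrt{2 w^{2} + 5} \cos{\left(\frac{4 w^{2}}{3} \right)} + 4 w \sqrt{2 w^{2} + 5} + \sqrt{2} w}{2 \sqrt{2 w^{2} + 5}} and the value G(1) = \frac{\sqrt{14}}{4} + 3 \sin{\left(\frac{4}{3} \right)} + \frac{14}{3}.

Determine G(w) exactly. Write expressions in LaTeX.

For G(w) to be correct, d/dw[G] must agree with the stated G'(w) identically.
A general antiderivative is w^{4} + \frac{2 w^{3}}{3} + w^{2} + \frac{\sqrt{w^{2} + \frac{5}{2}}}{2} + 3 \sin{\left(\frac{4 w^{2}}{3} \right)} + \frac{3}{2} + C.
The condition gives C = \frac{\sqrt{14}}{4} + 3 \sin{\left(\frac{4}{3} \right)} + \frac{14}{3} - (\frac{\sqrt{14}}{4} + 3 \sin{\left(\frac{4}{3} \right)} + \frac{25}{6}) = \frac{1}{2}.
So G(w) = w^{4} + \frac{2 w^{3}}{3} + w^{2} + \frac{\sqrt{w^{2} + \frac{5}{2}}}{2} + 3 \sin{\left(\frac{4 w^{2}}{3} \right)} + 2.
Check: d/dw[w^{4} + \frac{2 w^{3}}{3} + w^{2} + \frac{\sqrt{w^{2} + \frac{5}{2}}}{2} + 3 \sin{\left(\frac{4 w^{2}}{3} \right)} + 2] = \frac{8 w^{3} \sqrt{2 w^{2} + 5} + 4 w^{2} \sqrt{2 w^{2} + 5} + 16 w \sqrt{2 w^{2} + 5} \cos{\left(\frac{4 w^{2}}{3} \right)} + 4 w \sqrt{2 w^{2} + 5} + \sqrt{2} w}{2 \sqrt{2 w^{2} + 5}} = G'(w).

G(w) = w^{4} + \frac{2 w^{3}}{3} + w^{2} + \frac{\sqrt{w^{2} + \frac{5}{2}}}{2} + 3 \sin{\left(\frac{4 w^{2}}{3} \right)} + 2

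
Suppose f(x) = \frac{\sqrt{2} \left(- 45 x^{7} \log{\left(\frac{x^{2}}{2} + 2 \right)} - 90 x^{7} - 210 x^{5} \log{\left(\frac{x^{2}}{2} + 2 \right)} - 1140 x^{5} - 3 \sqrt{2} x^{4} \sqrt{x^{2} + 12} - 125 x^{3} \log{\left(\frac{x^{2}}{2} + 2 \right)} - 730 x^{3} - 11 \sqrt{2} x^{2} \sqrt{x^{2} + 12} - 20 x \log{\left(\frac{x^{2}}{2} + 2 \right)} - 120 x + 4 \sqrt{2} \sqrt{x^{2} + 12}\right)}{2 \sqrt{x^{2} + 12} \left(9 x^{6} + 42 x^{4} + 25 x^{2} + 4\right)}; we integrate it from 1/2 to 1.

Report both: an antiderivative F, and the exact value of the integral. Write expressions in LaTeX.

Antiderivative: F(x) = \frac{2 x - 5 \sqrt{2} \sqrt{x^{2} + 12} \left(3 x^{2} + 1\right) \log{\left(\frac{x^{2}}{2} + 2 \right)}}{2 \left(3 x^{2} + 1\right)}; value = - \frac{5 \sqrt{26} \log{\left(\frac{5}{2} \right)}}{2} - \frac{1}{28} + \frac{35 \sqrt{2} \log{\left(\frac{17}{8} \right)}}{4}

A first test for any F(x): its x-derivative must equal f(x) identically.
F(x) = \frac{2 x - 5 \sqrt{2} \sqrt{x^{2} + 12} \left(3 x^{2} + 1\right) \log{\left(\frac{x^{2}}{2} + 2 \right)}}{2 \left(3 x^{2} + 1\right)} is an antiderivative of f.
Check: d/dx[\frac{2 x - 5 \sqrt{2} \sqrt{x^{2} + 12} \left(3 x^{2} + 1\right) \log{\left(\frac{x^{2}}{2} + 2 \right)}}{2 \left(3 x^{2} + 1\right)}] = \frac{- 45 \sqrt{2} x^{7} \log{\left(\frac{x^{2}}{2} + 2 \right)} - 90 \sqrt{2} x^{7} - 210 \sqrt{2} x^{5} \log{\left(\frac{x^{2}}{2} + 2 \right)} - 1140 \sqrt{2} x^{5} - 6 x^{4} \sqrt{x^{2} + 12} - 125 \sqrt{2} x^{3} \log{\left(\frac{x^{2}}{2} + 2 \right)} - 730 \sqrt{2} x^{3} - 22 x^{2} \sqrt{x^{2} + 12} - 20 \sqrt{2} x \log{\left(\frac{x^{2}}{2} + 2 \right)} - 120 \sqrt{2} x + 8 \sqrt{x^{2} + 12}}{18 x^{6} \sqrt{x^{2} + 12} + 84 x^{4} \sqrt{x^{2} + 12} + 50 x^{2} \sqrt{x^{2} + 12} + 8 \sqrt{x^{2} + 12}}, which equals f(x).
F(1) = - \frac{5 \sqrt{26} \log{\left(\frac{5}{2} \right)}}{2} + \frac{1}{4}; F(1/2) = - \frac{35 \sqrt{2} \log{\left(\frac{17}{8} \right)}}{4} + \frac{2}{7}.
Integral = F(1) - F(1/2) = - \frac{5 \sqrt{26} \log{\left(\frac{5}{2} \right)}}{2} - \frac{1}{28} + \frac{35 \sqrt{2} \log{\left(\frac{17}{8} \right)}}{4}.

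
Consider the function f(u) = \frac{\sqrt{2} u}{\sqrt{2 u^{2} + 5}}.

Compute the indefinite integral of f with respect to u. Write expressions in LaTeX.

The substitution w = u^{2} + \frac{5}{2} works: f is exactly (dF/dw)*(dw/du) for that inner function.
Check: d/du[\frac{\sqrt{2} \sqrt{2 u^{2} + 5}}{2}] = \frac{\sqrt{2} u}{\sqrt{2 u^{2} + 5}} = f(u).

F(u) = \frac{\sqrt{2} \sqrt{2 u^{2} + 5}}{2} + C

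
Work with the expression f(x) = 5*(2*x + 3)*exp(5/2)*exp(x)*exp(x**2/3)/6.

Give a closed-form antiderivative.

Recognize the product-rule pattern: f = u'v + uv' with u = 5*exp(-x)/2, v = exp(x**2/3 + 2*x + 5/2), so integration by parts undoes it.
Check: d/dx[5*exp(-x)*exp(x**2/3 + 2*x + 5/2)/2] = 5*x*exp(5/2)*exp(x)*exp(x**2/3)/3 + 5*exp(5/2)*exp(x)*exp(x**2/3)/2, which equals f(x).

An antiderivative is F(x) = 5*exp(-x)*exp(x**2/3 + 2*x + 5/2)/2.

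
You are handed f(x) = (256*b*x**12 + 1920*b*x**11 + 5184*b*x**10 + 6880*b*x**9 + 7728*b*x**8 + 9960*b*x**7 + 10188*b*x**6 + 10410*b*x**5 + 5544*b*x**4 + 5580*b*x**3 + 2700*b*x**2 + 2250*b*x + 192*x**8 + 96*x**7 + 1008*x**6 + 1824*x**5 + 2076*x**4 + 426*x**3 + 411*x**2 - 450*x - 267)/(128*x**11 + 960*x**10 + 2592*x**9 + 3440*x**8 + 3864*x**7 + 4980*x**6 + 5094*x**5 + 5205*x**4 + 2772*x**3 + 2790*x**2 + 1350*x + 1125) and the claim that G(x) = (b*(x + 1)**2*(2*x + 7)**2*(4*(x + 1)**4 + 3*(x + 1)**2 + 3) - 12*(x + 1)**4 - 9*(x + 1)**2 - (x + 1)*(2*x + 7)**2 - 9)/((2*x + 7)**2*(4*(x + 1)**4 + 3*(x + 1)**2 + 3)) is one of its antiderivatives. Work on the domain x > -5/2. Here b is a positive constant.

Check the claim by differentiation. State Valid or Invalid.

Invalid: d/dx[G] - f = (32768*b*x**22 + 851968*b*x**21 + 10133504*b*x**20 + 73400320*b*x**19 + 364095488*b*x**18 + 1321136128*b*x**17 + 3667591680*b*x**16 + 8074917888*b*x**15 + 14576772480*b*x**14 + 22305635072*b*x**13 + 29882750944*b*x**12 + 35973124352*b*x**11 + 39443632312*b*x**10 + 39415598480*b*x**9 + 35715284854*b*x**8 + 29284276344*b*x**7 + 21778060980*b*x**6 + 14661266448*b*x**5 + 8763350190*b*x**4 + 4442758200*b*x**3 + 1778490000*b*x**2 + 498330000*b*x + 77175000*b - 73728*x**18 - 1081344*x**17 - 7649280*x**16 - 36907008*x**15 - 141195264*x**14 - 444621312*x**13 - 1128877056*x**12 - 2253145344*x**11 - 3489345312*x**10 - 4159018944*x**9 - 3745932792*x**8 - 2395192200*x**7 - 814924596*x**6 + 300091398*x**5 + 704844687*x**4 + 593885952*x**3 + 311093829*x**2 + 101503290*x + 15138600)/(16384*x**22 + 425984*x**21 + 5066752*x**20 + 36700160*x**19 + 182047744*x**18 + 660568064*x**17 + 1833795840*x**16 + 4037458944*x**15 + 7288386240*x**14 + 11152817536*x**13 + 14941375472*x**12 + 17986562176*x**11 + 19721816156*x**10 + 19707799240*x**9 + 17857642427*x**8 + 14642138172*x**7 + 10889030490*x**6 + 7330633224*x**5 + 4381675095*x**4 + 2221379100*x**3 + 889245000*x**2 + 249165000*x + 38587500), which is not 0.

d/dx[G] = (256*b*x**12 + 4992*b*x**11 + 43200*b*x**10 + 220640*b*x**9 + 746448*b*x**8 + 1777896*b*x**7 + 3086436*b*x**6 + 3976506*b*x**5 + 3815814*b*x**4 + 2690104*b*x**3 + 1338624*b*x**2 + 429240*b*x + 68600*b + 192*x**8 + 1632*x**7 + 7056*x**6 + 20640*x**5 + 43116*x**4 + 61242*x**3 + 54897*x**2 + 27330*x + 5316)/(128*x**11 + 2368*x**10 + 19232*x**9 + 91088*x**8 + 282136*x**7 + 606812*x**6 + 936406*x**5 + 1051847*x**4 + 856060*x**3 + 488992*x**2 + 180320*x + 34300)
d/dx[G] - f(x) = (32768*b*x**22 + 851968*b*x**21 + 10133504*b*x**20 + 73400320*b*x**19 + 364095488*b*x**18 + 1321136128*b*x**17 + 3667591680*b*x**16 + 8074917888*b*x**15 + 14576772480*b*x**14 + 22305635072*b*x**13 + 29882750944*b*x**12 + 35973124352*b*x**11 + 39443632312*b*x**10 + 39415598480*b*x**9 + 35715284854*b*x**8 + 29284276344*b*x**7 + 21778060980*b*x**6 + 14661266448*b*x**5 + 8763350190*b*x**4 + 4442758200*b*x**3 + 1778490000*b*x**2 + 498330000*b*x + 77175000*b - 73728*x**18 - 1081344*x**17 - 7649280*x**16 - 36907008*x**15 - 141195264*x**14 - 444621312*x**13 - 1128877056*x**12 - 2253145344*x**11 - 3489345312*x**10 - 4159018944*x**9 - 3745932792*x**8 - 2395192200*x**7 - 814924596*x**6 + 300091398*x**5 + 704844687*x**4 + 593885952*x**3 + 311093829*x**2 + 101503290*x + 15138600)/(16384*x**22 + 425984*x**21 + 5066752*x**20 + 36700160*x**19 + 182047744*x**18 + 660568064*x**17 + 1833795840*x**16 + 4037458944*x**15 + 7288386240*x**14 + 11152817536*x**13 + 14941375472*x**12 + 17986562176*x**11 + 19721816156*x**10 + 19707799240*x**9 + 17857642427*x**8 + 14642138172*x**7 + 10889030490*x**6 + 7330633224*x**5 + 4381675095*x**4 + 2221379100*x**3 + 889245000*x**2 + 249165000*x + 38587500) != 0.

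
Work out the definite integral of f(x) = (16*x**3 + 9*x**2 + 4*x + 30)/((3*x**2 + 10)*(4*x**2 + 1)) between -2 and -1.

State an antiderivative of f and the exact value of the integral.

Antiderivative: F(x) = 2*log(x**2/2 + 5/3)/3 + 3*atan(2*x)/2; value = -3*atan(2)/2 - 2*log(11/3)/3 + 2*log(13/6)/3 + 3*atan(4)/2

Since d/dx undoes antidifferentiation here, F'(x) = f(x) is required of F(x).
F(x) = 2*log(x**2/2 + 5/3)/3 + 3*atan(2*x)/2 is an antiderivative of f.
Check: d/dx[2*log(x**2/2 + 5/3)/3 + 3*atan(2*x)/2] = (16*x**3 + 9*x**2 + 4*x + 30)/(12*x**4 + 43*x**2 + 10), which equals f(x).
F(-1) = -3*atan(2)/2 + 2*log(13/6)/3; F(-2) = -3*atan(4)/2 + 2*log(11/3)/3.
Integral = F(-1) - F(-2) = -3*atan(2)/2 - 2*log(11/3)/3 + 2*log(13/6)/3 + 3*atan(4)/2.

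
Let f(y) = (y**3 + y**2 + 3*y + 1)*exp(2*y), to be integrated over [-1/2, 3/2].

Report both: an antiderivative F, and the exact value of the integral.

Antiderivative: F(y) = (4*y**3 - 2*y**2 + 14*y - 3)*exp(2*y)/8; value = 11*exp(-1)/8 + 27*exp(3)/8

Recognize the product-rule pattern: f = u'v + uv' with u = y**3/2 - y**2/4 + 7*y/4 - 3/8, v = exp(2*y), so integration by parts undoes it.
F(y) = (4*y**3 - 2*y**2 + 14*y - 3)*exp(2*y)/8 is an antiderivative of f.
Check: d/dy[(4*y**3 - 2*y**2 + 14*y - 3)*exp(2*y)/8] = y**3*exp(2*y) + y**2*exp(2*y) + 3*y*exp(2*y) + exp(2*y), which equals f(y).
F(3/2) = 27*exp(3)/8; F(-1/2) = -11*exp(-1)/8.
Integral = F(3/2) - F(-1/2) = 11*exp(-1)/8 + 27*exp(3)/8.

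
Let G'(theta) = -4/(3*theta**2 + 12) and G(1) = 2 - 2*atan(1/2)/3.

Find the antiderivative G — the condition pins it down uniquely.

G(theta) = 2*(3 - atan(theta/2))/3

Check a candidate G(theta) by differentiating: d/dtheta[G] must match the given G'(theta).
A general antiderivative is -2*atan(theta/2)/3 + C.
The condition gives C = 2 - 2*atan(1/2)/3 - (-2*atan(1/2)/3) = 2.
So G(theta) = 2*(3 - atan(theta/2))/3.
Check: d/dtheta[2*(3 - atan(theta/2))/3] = -4/(3*theta**2 + 12) = G'(theta).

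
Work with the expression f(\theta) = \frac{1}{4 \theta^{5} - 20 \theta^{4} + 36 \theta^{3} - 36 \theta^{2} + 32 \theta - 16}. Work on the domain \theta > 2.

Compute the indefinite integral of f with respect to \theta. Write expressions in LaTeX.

The denominator factors as 4 \left(\theta - 2\right)^{2} \left(\theta - 1\right) \left(\theta^{2} + 1\right); partial fractions split f into directly integrable pieces: - \frac{7 \theta - 1}{200 \left(\theta^{2} + 1\right)} + \frac{1}{8 \left(\theta - 1\right)} - \frac{9}{100 \left(\theta - 2\right)} + \frac{1}{20 \left(\theta - 2\right)^{2}}.
Check: d/d\theta[\frac{- 36 \theta \log{\left(\theta - 2 \right)} + 50 \theta \log{\left(\theta - 1 \right)} - 7 \theta \log{\left(\theta^{2} + 1 \right)} + 2 \theta \operatorname{atan}{\left(\theta \right)} + 72 \log{\left(\theta - 2 \right)} - 100 \log{\left(\theta - 1 \right)} + 14 \log{\left(\theta^{2} + 1 \right)} - 4 \operatorname{atan}{\left(\theta \right)} - 20}{400 \left(\theta - 2\right)}] = \frac{1}{4 \theta^{5} - 20 \theta^{4} + 36 \theta^{3} - 36 \theta^{2} + 32 \theta - 16} = f(\theta).

F(\theta) = \frac{- 36 \theta \log{\left(\theta - 2 \right)} + 50 \theta \log{\left(\theta - 1 \right)} - 7 \theta \log{\left(\theta^{2} + 1 \right)} + 2 \theta \operatorname{atan}{\left(\theta \right)} + 72 \log{\left(\theta - 2 \right)} - 100 \log{\left(\theta - 1 \right)} + 14 \log{\left(\theta^{2} + 1 \right)} - 4 \operatorname{atan}{\left(\theta \right)} - 20}{400 \left(\theta - 2\right)} + C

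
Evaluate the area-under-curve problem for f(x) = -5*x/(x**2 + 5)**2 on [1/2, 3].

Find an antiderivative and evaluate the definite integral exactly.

f matches the chain-rule pattern g'(h)*h' with inner function h(x) = 2*x**2 + 10; substituting u = h(x) collapses the integral.
F(x) = 5/(2*(x**2 + 5)) is an antiderivative of f.
Check: d/dx[5/(2*(x**2 + 5))] = -5*x/(x**4 + 10*x**2 + 25), which equals f(x).
F(3) = 5/28; F(1/2) = 10/21.
Integral = F(3) - F(1/2) = -25/84.

Antiderivative: F(x) = 5/(2*(x**2 + 5)); value = -25/84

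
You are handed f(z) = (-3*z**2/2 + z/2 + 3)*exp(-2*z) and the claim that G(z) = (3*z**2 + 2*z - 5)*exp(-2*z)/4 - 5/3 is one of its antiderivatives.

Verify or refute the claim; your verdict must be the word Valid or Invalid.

d/dz[G] = (-3*z**2 + z + 6)*exp(-2*z)/2
This equals f(z) exactly, so the claim holds.

Valid - differentiating G returns exactly f.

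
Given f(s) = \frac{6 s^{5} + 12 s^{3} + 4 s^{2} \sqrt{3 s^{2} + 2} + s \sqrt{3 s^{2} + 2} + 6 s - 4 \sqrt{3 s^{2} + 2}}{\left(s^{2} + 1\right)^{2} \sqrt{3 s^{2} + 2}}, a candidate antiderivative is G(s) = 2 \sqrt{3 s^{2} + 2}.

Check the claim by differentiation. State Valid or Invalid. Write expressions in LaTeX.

Invalid: d/ds[G] - f = \frac{- 4 s^{2} - s + 4}{s^{4} + 2 s^{2} + 1}, which is not 0.

d/ds[G] = \frac{6 s}{\sqrt{3 s^{2} + 2}}
d/ds[G] - f(s) = \frac{- 4 s^{2} - s + 4}{s^{4} + 2 s^{2} + 1} != 0.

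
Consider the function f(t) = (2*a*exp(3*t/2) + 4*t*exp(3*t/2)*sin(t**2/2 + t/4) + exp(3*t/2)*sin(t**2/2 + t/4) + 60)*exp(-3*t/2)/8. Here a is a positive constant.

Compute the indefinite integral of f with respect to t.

For F(t) to be correct the identity F'(t) - f(t) = 0 must hold.
Check: d/dt[a*t/4 - cos(t**2/2 + t/4)/2 - 5*exp(-3*t/2)] = (2*a*exp(3*t/2) + 4*t*exp(3*t/2)*sin(t**2/2 + t/4) + exp(3*t/2)*sin(t**2/2 + t/4) + 60)*exp(-3*t/2)/8 = f(t).

F(t) = a*t/4 - cos(t**2/2 + t/4)/2 - 5*exp(-3*t/2) + C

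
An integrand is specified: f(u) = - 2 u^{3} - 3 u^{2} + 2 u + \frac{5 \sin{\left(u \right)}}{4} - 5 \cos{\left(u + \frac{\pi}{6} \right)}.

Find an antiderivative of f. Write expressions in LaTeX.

The integrand splits into summands that can be handled one at a time.
Check: d/du[- \frac{2 u^{4} + 4 u^{3} - 4 u^{2} + 20 \sin{\left(u + \frac{\pi}{6} \right)} + 5 \cos{\left(u \right)} + 6}{4}] = - 2 u^{3} - 3 u^{2} + 2 u + \frac{5 \sin{\left(u \right)}}{4} - 5 \cos{\left(u + \frac{\pi}{6} \right)} = f(u).

An antiderivative is F(u) = - \frac{2 u^{4} + 4 u^{3} - 4 u^{2} + 20 \sin{\left(u + \frac{\pi}{6} \right)} + 5 \cos{\left(u \right)} + 6}{4}.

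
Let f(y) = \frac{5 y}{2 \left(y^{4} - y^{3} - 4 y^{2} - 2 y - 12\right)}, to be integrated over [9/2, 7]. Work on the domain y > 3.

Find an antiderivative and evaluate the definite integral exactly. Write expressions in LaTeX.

Antiderivative: F(y) = \frac{3 \log{\left(y - 3 \right)}}{22} + \frac{\log{\left(y + 2 \right)}}{6} - \frac{5 \log{\left(y^{2} + 2 \right)}}{33} - \frac{5 \sqrt{2} \operatorname{atan}{\left(\frac{\sqrt{2} y}{2} \right)}}{132}; value = - \frac{5 \log{\left(51 \right)}}{33} - \frac{\log{\left(\frac{13}{2} \right)}}{6} - \frac{5 \sqrt{2} \operatorname{atan}{\left(\frac{7 \sqrt{2}}{2} \right)}}{132} - \frac{3 \log{\left(\frac{3}{2} \right)}}{22} + \frac{5 \sqrt{2} \operatorname{atan}{\left(\frac{9 \sqrt{2}}{4} \right)}}{132} + \frac{3 \log{\left(4 \right)}}{22} + \frac{\log{\left(9 \right)}}{6} + \frac{5 \log{\left(\frac{89}{4} \right)}}{33}

Factor the denominator (2 \left(y - 3\right) \left(y + 2\right) \left(y^{2} + 2\right)) and decompose: f = - \frac{5 \left(4 y + 1\right)}{66 \left(y^{2} + 2\right)} + \frac{1}{6 \left(y + 2\right)} + \frac{3}{22 \left(y - 3\right)}; each piece integrates to a log, atan, or power term.
F(y) = \frac{3 \log{\left(y - 3 \right)}}{22} + \frac{\log{\left(y + 2 \right)}}{6} - \frac{5 \log{\left(y^{2} + 2 \right)}}{33} - \frac{5 \sqrt{2} \operatorname{atan}{\left(\frac{\sqrt{2} y}{2} \right)}}{132} is an antiderivative of f.
Check: d/dy[\frac{3 \log{\left(y - 3 \right)}}{22} + \frac{\log{\left(y + 2 \right)}}{6} - \frac{5 \log{\left(y^{2} + 2 \right)}}{33} - \frac{5 \sqrt{2} \operatorname{atan}{\left(\frac{\sqrt{2} y}{2} \right)}}{132}] = \frac{5 y}{2 y^{4} - 2 y^{3} - 8 y^{2} - 4 y - 24}, which equals f(y).
F(7) = - \frac{5 \log{\left(51 \right)}}{33} - \frac{5 \sqrt{2} \operatorname{atan}{\left(\frac{7 \sqrt{2}}{2} \right)}}{132} + \frac{3 \log{\left(4 \right)}}{22} + \frac{\log{\left(9 \right)}}{6}; F(9/2) = - \frac{5 \log{\left(\frac{89}{4} \right)}}{33} - \frac{5 \sqrt{2} \operatorname{atan}{\left(\frac{9 \sqrt{2}}{4} \right)}}{132} + \frac{3 \log{\left(\frac{3}{2} \right)}}{22} + \frac{\log{\left(\frac{13}{2} \right)}}{6}.
Integral = F(7) - F(9/2) = - \frac{5 \log{\left(51 \right)}}{33} - \frac{\log{\left(\frac{13}{2} \right)}}{6} - \frac{5 \sqrt{2} \operatorname{atan}{\left(\frac{7 \sqrt{2}}{2} \right)}}{132} - \frac{3 \log{\left(\frac{3}{2} \right)}}{22} + \frac{5 \sqrt{2} \operatorname{atan}{\left(\frac{9 \sqrt{2}}{4} \right)}}{132} + \frac{3 \log{\left(4 \right)}}{22} + \frac{\log{\left(9 \right)}}{6} + \frac{5 \log{\left(\frac{89}{4} \right)}}{33}.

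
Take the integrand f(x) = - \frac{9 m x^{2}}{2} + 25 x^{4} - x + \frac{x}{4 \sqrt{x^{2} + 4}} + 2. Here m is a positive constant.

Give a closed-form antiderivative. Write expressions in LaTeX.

The integrand splits into summands that can be handled one at a time.
Check: d/dx[\frac{- 18 m x^{3} + 60 x^{5} - 6 x^{2} + 24 x + 3 \sqrt{x^{2} + 4} + 4}{12}] = \frac{- 18 m x^{2} \sqrt{x^{2} + 4} + 100 x^{4} \sqrt{x^{2} + 4} - 4 x \sqrt{x^{2} + 4} + x + 8 \sqrt{x^{2} + 4}}{4 \sqrt{x^{2} + 4}}, which equals f(x).

An antiderivative is F(x) = \frac{- 18 m x^{3} + 60 x^{5} - 6 x^{2} + 24 x + 3 \sqrt{x^{2} + 4} + 4}{12}.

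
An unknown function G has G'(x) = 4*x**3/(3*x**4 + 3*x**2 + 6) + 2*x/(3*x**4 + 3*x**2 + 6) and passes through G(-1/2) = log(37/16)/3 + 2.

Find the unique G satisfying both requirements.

G(x) = log(x**4 + x**2 + 2)/3 + 2

The substitution u = x**4 + x**2 + 2 works: G'(x) is exactly (dG/du)*(du/dx) for that inner function.
A general antiderivative is log(x**4 + x**2 + 2)/3 + C.
The condition gives C = log(37/16)/3 + 2 - (log(37/16)/3) = 2.
So G(x) = log(x**4 + x**2 + 2)/3 + 2.
Check: d/dx[log(x**4 + x**2 + 2)/3 + 2] = (4*x**3 + 2*x)/(3*x**4 + 3*x**2 + 6), which equals G'(x).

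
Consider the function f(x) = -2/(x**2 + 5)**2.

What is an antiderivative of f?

Recover f(x) by differentiating a candidate F(x); any mismatch rules it out.
Check: d/dx[-2*x/(10*x**2 + 50) - sqrt(5)*atan(sqrt(5)*x/5)/25] = -2/(x**4 + 10*x**2 + 25), which equals f(x).

An antiderivative is F(x) = -2*x/(10*x**2 + 50) - sqrt(5)*atan(sqrt(5)*x/5)/25.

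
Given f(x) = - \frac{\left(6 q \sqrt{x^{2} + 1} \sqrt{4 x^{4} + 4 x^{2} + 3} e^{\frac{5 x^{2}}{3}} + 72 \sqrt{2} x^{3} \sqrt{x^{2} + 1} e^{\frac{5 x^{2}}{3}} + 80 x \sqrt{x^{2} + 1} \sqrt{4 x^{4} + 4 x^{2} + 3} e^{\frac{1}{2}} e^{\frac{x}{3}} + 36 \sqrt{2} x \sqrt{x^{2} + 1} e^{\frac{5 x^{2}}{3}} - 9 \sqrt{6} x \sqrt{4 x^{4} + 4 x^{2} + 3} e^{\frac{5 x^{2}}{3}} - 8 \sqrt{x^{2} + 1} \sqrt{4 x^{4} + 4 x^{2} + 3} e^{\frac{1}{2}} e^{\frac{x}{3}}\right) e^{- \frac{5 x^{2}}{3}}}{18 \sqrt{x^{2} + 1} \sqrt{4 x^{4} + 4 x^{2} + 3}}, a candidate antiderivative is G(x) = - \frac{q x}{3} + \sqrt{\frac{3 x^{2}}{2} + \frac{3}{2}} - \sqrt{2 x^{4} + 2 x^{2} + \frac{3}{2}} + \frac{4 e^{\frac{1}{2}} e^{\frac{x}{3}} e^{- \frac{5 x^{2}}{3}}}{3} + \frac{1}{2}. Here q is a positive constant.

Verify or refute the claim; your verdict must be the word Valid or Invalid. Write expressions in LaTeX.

Valid - the claim checks out under differentiation.

d/dx[G] = \frac{\left(- 6 q \sqrt{x^{2} + 1} \sqrt{4 x^{4} + 4 x^{2} + 3} e^{\frac{5 x^{2}}{3}} - 72 \sqrt{2} x^{3} \sqrt{x^{2} + 1} e^{\frac{5 x^{2}}{3}} - 80 x \sqrt{x^{2} + 1} \sqrt{4 x^{4} + 4 x^{2} + 3} e^{\frac{1}{2}} e^{\frac{x}{3}} - 36 \sqrt{2} x \sqrt{x^{2} + 1} e^{\frac{5 x^{2}}{3}} + 9 \sqrt{6} x \sqrt{4 x^{4} + 4 x^{2} + 3} e^{\frac{5 x^{2}}{3}} + 8 \sqrt{x^{2} + 1} \sqrt{4 x^{4} + 4 x^{2} + 3} e^{\frac{1}{2}} e^{\frac{x}{3}}\right) e^{- \frac{5 x^{2}}{3}}}{18 \sqrt{x^{2} + 1} \sqrt{4 x^{4} + 4 x^{2} + 3}}
This equals f(x) exactly, so the claim holds.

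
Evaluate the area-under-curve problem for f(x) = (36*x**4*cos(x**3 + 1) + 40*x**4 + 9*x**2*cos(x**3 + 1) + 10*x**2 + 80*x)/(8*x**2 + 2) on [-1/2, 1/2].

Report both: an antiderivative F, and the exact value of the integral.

Since d/dx undoes antidifferentiation here, F'(x) = f(x) is required of F(x).
F(x) = (10*x**3 + 30*log(4*x**2 + 1) + 9*sin(x**3 + 1))/6 is an antiderivative of f.
Check: d/dx[(10*x**3 + 30*log(4*x**2 + 1) + 9*sin(x**3 + 1))/6] = (36*x**4*cos(x**3 + 1) + 40*x**4 + 9*x**2*cos(x**3 + 1) + 10*x**2 + 80*x)/(8*x**2 + 2) = f(x).
F(1/2) = 5/24 + 3*sin(9/8)/2 + 5*log(2); F(-1/2) = -5/24 + 3*sin(7/8)/2 + 5*log(2).
Integral = F(1/2) - F(-1/2) = -3*sin(7/8)/2 + 5/12 + 3*sin(9/8)/2.

Antiderivative: F(x) = (10*x**3 + 30*log(4*x**2 + 1) + 9*sin(x**3 + 1))/6; value = -3*sin(7/8)/2 + 5/12 + 3*sin(9/8)/2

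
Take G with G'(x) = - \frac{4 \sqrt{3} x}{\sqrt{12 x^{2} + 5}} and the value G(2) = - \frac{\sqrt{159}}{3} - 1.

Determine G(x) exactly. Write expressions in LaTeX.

G'(x) matches the chain-rule pattern g'(h)*h' with inner function h(x) = 4 x^{2} + \frac{5}{3}; substituting u = h(x) collapses the integral.
A general antiderivative is - \sqrt{4 x^{2} + \frac{5}{3}} + C.
The condition gives C = - \frac{\sqrt{159}}{3} - 1 - (- \frac{\sqrt{159}}{3}) = -1.
So G(x) = - \sqrt{4 x^{2} + \frac{5}{3}} - 1.
Check: d/dx[- \sqrt{4 x^{2} + \frac{5}{3}} - 1] = - \frac{4 \sqrt{3} x}{\sqrt{12 x^{2} + 5}} = G'(x).

G(x) = - \sqrt{4 x^{2} + \frac{5}{3}} - 1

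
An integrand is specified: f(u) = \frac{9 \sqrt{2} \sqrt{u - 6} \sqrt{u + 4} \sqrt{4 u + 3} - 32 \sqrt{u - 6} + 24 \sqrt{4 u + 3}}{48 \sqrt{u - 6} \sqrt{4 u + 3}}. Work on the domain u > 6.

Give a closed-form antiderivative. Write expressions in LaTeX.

Since d/du undoes antidifferentiation here, F'(u) = f(u) is required of F(u).
Check: d/du[\frac{3 \sqrt{2} u \sqrt{u + 4} + 24 \sqrt{u - 6} + 12 \sqrt{2} \sqrt{u + 4} - 8 \sqrt{4 u + 3}}{24}] = \frac{9 \sqrt{2} u \sqrt{u - 6} \sqrt{4 u + 3} - 32 \sqrt{u - 6} \sqrt{u + 4} + 36 \sqrt{2} \sqrt{u - 6} \sqrt{4 u + 3} + 24 \sqrt{u + 4} \sqrt{4 u + 3}}{48 \sqrt{u - 6} \sqrt{u + 4} \sqrt{4 u + 3}}, which equals f(u).

An antiderivative is F(u) = \frac{3 \sqrt{2} u \sqrt{u + 4} + 24 \sqrt{u - 6} + 12 \sqrt{2} \sqrt{u + 4} - 8 \sqrt{4 u + 3}}{24}.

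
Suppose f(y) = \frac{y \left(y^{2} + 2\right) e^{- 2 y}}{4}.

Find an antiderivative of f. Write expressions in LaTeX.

An antiderivative is F(y) = - \frac{\left(4 y^{3} + 6 y^{2} + 14 y + 7\right) e^{- 2 y}}{32}.

f has the shape u'v + uv' for u = - \frac{y^{3}}{8} - \frac{3 y^{2}}{16} - \frac{7 y}{16} - \frac{7}{32} and v = e^{- 2 y} — it is the derivative of the product u*v.
Check: d/dy[- \frac{\left(4 y^{3} + 6 y^{2} + 14 y + 7\right) e^{- 2 y}}{32}] = \frac{\left(y^{3} + 2 y\right) e^{- 2 y}}{4}, which equals f(y).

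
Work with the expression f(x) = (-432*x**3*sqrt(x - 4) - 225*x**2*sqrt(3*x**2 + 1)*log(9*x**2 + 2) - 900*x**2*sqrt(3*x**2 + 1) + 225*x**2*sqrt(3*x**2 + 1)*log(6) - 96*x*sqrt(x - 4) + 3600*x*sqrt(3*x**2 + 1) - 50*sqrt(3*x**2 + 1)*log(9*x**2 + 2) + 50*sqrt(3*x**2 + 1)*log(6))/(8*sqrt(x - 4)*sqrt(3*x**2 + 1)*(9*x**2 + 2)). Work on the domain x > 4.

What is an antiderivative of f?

An antiderivative is F(x) = -25*sqrt(x - 4)*log(3*x**2/2 + 1/3)/4 - 2*sqrt(3*x**2 + 1).

Since d/dx undoes antidifferentiation here, F'(x) = f(x) is required of F(x).
Check: d/dx[-25*sqrt(x - 4)*log(3*x**2/2 + 1/3)/4 - 2*sqrt(3*x**2 + 1)] = (-432*x**3*sqrt(x - 4) - 225*x**2*sqrt(3*x**2 + 1)*log(9*x**2 + 2) - 900*x**2*sqrt(3*x**2 + 1) + 225*x**2*sqrt(3*x**2 + 1)*log(6) - 96*x*sqrt(x - 4) + 3600*x*sqrt(3*x**2 + 1) - 50*sqrt(3*x**2 + 1)*log(9*x**2 + 2) + 50*sqrt(3*x**2 + 1)*log(6))/(72*x**2*sqrt(x - 4)*sqrt(3*x**2 + 1) + 16*sqrt(x - 4)*sqrt(3*x**2 + 1)), which equals f(x).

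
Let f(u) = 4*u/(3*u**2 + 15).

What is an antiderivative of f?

f matches the chain-rule pattern g'(h)*h' with inner function h(u) = u**2 + 5; substituting w = h(u) collapses the integral.
Check: d/du[2*log(u**2 + 5)/3] = 4*u/(3*u**2 + 15) = f(u).

An antiderivative is F(u) = 2*log(u**2 + 5)/3.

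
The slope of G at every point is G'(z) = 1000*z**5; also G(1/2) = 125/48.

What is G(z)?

For G(z) to be correct, d/dz[G] must agree with the stated G'(z) identically.
A general antiderivative is 500*z**6/3 + C.
The condition gives C = 125/48 - (125/48) = 0.
So G(z) = 500*z**6/3.
Check: d/dz[500*z**6/3] = 1000*z**5 = G'(z).

G(z) = 500*z**6/3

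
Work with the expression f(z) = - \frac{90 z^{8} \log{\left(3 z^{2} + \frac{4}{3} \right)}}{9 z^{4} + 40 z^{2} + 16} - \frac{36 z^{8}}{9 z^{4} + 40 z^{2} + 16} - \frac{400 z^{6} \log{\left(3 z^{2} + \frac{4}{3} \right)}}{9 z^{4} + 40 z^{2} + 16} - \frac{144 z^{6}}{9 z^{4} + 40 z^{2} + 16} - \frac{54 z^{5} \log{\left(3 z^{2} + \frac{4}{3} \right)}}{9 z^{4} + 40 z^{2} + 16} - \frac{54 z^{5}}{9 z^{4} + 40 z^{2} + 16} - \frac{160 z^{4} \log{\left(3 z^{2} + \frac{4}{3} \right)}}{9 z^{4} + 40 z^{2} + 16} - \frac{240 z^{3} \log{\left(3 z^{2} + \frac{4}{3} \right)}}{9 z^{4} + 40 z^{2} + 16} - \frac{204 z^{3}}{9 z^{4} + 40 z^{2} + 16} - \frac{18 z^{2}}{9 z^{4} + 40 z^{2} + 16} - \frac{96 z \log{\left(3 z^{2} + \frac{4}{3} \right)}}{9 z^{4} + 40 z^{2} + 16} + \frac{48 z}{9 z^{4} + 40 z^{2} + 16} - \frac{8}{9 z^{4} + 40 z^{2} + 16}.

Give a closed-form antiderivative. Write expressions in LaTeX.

Integrate term by term and add the pieces.
Check: d/dz[- 2 z^{5} \log{\left(3 z^{2} + \frac{4}{3} \right)} - 3 z^{2} \log{\left(3 z^{2} + \frac{4}{3} \right)} + \frac{2 \log{\left(3 z^{2} + \frac{4}{3} \right)}}{3} - \operatorname{atan}{\left(\frac{z}{2} \right)}] = \frac{- 90 z^{8} \log{\left(3 z^{2} + \frac{4}{3} \right)} - 36 z^{8} - 400 z^{6} \log{\left(3 z^{2} + \frac{4}{3} \right)} - 144 z^{6} - 54 z^{5} \log{\left(3 z^{2} + \frac{4}{3} \right)} - 54 z^{5} - 160 z^{4} \log{\left(3 z^{2} + \frac{4}{3} \right)} - 240 z^{3} \log{\left(3 z^{2} + \frac{4}{3} \right)} - 204 z^{3} - 18 z^{2} - 96 z \log{\left(3 z^{2} + \frac{4}{3} \right)} + 48 z - 8}{9 z^{4} + 40 z^{2} + 16}, which equals f(z).

An antiderivative is F(z) = - 2 z^{5} \log{\left(3 z^{2} + \frac{4}{3} \right)} - 3 z^{2} \log{\left(3 z^{2} + \frac{4}{3} \right)} + \frac{2 \log{\left(3 z^{2} + \frac{4}{3} \right)}}{3} - \operatorname{atan}{\left(\frac{z}{2} \right)}.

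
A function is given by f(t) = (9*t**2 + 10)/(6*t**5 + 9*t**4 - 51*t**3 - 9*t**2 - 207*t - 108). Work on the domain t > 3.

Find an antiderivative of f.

The denominator factors as 3*(t - 3)*(t + 4)*(2*t + 1)*(t**2 + 3); partial fractions split f into directly integrable pieces: -17*(29*t - 21)/(8892*(t**2 + 3)) - 4/(39*(2*t + 1)) + 22/(399*(t + 4)) + 13/(252*(t - 3)).
Check: d/dt[13*log(t - 3)/252 - 2*log(t + 1/2)/39 + 22*log(t + 4)/399 - 493*log(t**2 + 3)/17784 + 119*sqrt(3)*atan(sqrt(3)*t/3)/8892] = (9*t**2 + 10)/(6*t**5 + 9*t**4 - 51*t**3 - 9*t**2 - 207*t - 108) = f(t).

An antiderivative is F(t) = 13*log(t - 3)/252 - 2*log(t + 1/2)/39 + 22*log(t + 4)/399 - 493*log(t**2 + 3)/17784 + 119*sqrt(3)*atan(sqrt(3)*t/3)/8892.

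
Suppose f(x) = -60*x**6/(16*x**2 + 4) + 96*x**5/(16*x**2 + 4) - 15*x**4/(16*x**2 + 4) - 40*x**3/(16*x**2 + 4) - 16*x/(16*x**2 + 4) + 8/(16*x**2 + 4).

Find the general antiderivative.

Integrate term by term and add the pieces.
Check: d/dx[(-3*x**5 + 6*x**4 - 8*x**2 + 4*atan(2*x) + 4)/4] = (-60*x**6 + 96*x**5 - 15*x**4 - 40*x**3 - 16*x + 8)/(16*x**2 + 4), which equals f(x).

F(x) = (-3*x**5 + 6*x**4 - 8*x**2 + 4*atan(2*x) + 4)/4 + C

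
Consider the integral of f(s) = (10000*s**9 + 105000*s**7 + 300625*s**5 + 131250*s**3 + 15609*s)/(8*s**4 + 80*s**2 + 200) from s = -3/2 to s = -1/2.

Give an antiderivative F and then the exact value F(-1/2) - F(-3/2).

Antiderivative: F(s) = (40000*s**8 + 230000*s**6 + 157500*s**4 + 38125*s**2 + 3317)/(192*s**2 + 960); value = -3933061/1218

Check any antiderivative F(s) by computing F'(s) and comparing it with f(s).
F(s) = (40000*s**8 + 230000*s**6 + 157500*s**4 + 38125*s**2 + 3317)/(192*s**2 + 960) is an antiderivative of f.
Check: d/ds[(40000*s**8 + 230000*s**6 + 157500*s**4 + 38125*s**2 + 3317)/(192*s**2 + 960)] = (10000*s**9 + 105000*s**7 + 300625*s**5 + 131250*s**3 + 15609*s)/(8*s**4 + 80*s**2 + 200) = f(s).
F(-1/2) = 1469/56; F(-3/2) = 2265721/696.
Integral = F(-1/2) - F(-3/2) = -3933061/1218.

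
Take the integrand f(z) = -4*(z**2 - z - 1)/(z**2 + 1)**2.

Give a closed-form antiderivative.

f has the shape u'v + uv' for u = 1/(z**2 + 1) and v = 4*z - 2 — it is the derivative of the product u*v.
Check: d/dz[2*(2*z - 1)/(z**2 + 1)] = (-4*z**2 + 4*z + 4)/(z**4 + 2*z**2 + 1), which equals f(z).

An antiderivative is F(z) = 2*(2*z - 1)/(z**2 + 1).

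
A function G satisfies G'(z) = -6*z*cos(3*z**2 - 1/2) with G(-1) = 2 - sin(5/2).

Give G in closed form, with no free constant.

G(z) = 2 - sin(3*z**2 - 1/2)

The substitution u = 3*z**2 - 1/2 works: G'(z) is exactly (dG/du)*(du/dz) for that inner function.
A general antiderivative is -sin(3*z**2 - 1/2) + C.
The condition gives C = 2 - sin(5/2) - (-sin(5/2)) = 2.
So G(z) = 2 - sin(3*z**2 - 1/2).
Check: d/dz[2 - sin(3*z**2 - 1/2)] = -6*z*cos(3*z**2 - 1/2) = G'(z).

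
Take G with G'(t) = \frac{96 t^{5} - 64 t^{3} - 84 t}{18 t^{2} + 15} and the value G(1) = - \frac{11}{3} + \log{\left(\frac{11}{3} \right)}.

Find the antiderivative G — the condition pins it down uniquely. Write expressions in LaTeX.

Any candidate G(t) must reproduce the stated G'(t) exactly.
A general antiderivative is \frac{4 t^{4}}{3} - 4 t^{2} + \log{\left(2 t^{2} + \frac{5}{3} \right)} + C.
The condition gives C = - \frac{11}{3} + \log{\left(\frac{11}{3} \right)} - (- \frac{8}{3} + \log{\left(\frac{11}{3} \right)}) = -1.
So G(t) = \frac{4 t^{4} - 12 t^{2} + 3 \log{\left(2 t^{2} + \frac{5}{3} \right)} - 3}{3}.
Check: d/dt[\frac{4 t^{4} - 12 t^{2} + 3 \log{\left(2 t^{2} + \frac{5}{3} \right)} - 3}{3}] = \frac{96 t^{5} - 64 t^{3} - 84 t}{18 t^{2} + 15} = G'(t).

G(t) = \frac{4 t^{4} - 12 t^{2} + 3 \log{\left(2 t^{2} + \frac{5}{3} \right)} - 3}{3}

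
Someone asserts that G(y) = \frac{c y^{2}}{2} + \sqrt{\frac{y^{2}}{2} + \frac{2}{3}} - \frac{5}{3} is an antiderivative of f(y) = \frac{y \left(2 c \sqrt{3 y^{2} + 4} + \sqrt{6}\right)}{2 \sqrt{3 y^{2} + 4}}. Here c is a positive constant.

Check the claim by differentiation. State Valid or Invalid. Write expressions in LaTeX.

Valid - the claim checks out under differentiation.

d/dy[G] = \frac{2 c y \sqrt{3 y^{2} + 4} + \sqrt{6} y}{2 \sqrt{3 y^{2} + 4}}
This equals f(y) exactly, so the claim holds.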